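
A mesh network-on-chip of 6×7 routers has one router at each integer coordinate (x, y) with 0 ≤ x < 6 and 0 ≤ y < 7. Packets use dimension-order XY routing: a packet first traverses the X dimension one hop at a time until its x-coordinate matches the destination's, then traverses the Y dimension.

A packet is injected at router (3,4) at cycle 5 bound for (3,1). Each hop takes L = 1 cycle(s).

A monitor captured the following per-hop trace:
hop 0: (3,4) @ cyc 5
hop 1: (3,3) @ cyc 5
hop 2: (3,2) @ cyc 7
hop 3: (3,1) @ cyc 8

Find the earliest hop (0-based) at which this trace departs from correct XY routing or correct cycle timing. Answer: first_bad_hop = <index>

  1: Δx=+0 Δy=-1 Δt=0 [BAD: Δcyc=0≠L]

first_bad_hop = 1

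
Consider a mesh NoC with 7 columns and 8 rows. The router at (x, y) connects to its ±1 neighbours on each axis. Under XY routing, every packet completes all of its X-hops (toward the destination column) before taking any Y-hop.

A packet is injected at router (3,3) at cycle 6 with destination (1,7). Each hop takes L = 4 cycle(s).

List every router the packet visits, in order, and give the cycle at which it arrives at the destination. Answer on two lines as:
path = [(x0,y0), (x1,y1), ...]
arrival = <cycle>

path = [(3,3), (2,3), (1,3), (1,4), (1,5), (1,6), (1,7)]
arrival = 30

[0] x=3 y=3 t=6
[1] x=2 y=3 t=10 →W
[2] x=1 y=3 t=14 →W
[3] x=1 y=4 t=18 →N
[4] x=1 y=5 t=22 →N
[5] x=1 y=6 t=26 →N
[6] x=1 y=7 t=30 →N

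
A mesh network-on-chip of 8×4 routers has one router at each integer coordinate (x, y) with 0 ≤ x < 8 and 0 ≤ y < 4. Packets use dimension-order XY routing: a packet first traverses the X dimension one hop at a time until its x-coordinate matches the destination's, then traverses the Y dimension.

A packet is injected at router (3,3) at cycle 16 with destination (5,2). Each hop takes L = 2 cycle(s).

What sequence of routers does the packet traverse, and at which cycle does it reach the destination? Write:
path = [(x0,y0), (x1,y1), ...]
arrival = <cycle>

path = [(3,3), (4,3), (5,3), (5,2)]
arrival = 22

[0] x=3 y=3 t=16
[1] x=4 y=3 t=18 →E
[2] x=5 y=3 t=20 →E
[3] x=5 y=2 t=22 →S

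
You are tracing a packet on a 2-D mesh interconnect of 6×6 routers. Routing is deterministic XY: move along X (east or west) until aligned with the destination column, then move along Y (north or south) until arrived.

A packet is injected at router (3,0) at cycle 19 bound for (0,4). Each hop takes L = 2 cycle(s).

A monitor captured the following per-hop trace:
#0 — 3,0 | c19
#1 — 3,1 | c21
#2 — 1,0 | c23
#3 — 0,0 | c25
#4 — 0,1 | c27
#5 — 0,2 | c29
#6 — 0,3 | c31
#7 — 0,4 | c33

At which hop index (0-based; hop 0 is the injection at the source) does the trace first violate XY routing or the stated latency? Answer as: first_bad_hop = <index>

check 1→ d=(0,1) cyc+2: BAD: Y-move but x=3≠0

first_bad_hop = 1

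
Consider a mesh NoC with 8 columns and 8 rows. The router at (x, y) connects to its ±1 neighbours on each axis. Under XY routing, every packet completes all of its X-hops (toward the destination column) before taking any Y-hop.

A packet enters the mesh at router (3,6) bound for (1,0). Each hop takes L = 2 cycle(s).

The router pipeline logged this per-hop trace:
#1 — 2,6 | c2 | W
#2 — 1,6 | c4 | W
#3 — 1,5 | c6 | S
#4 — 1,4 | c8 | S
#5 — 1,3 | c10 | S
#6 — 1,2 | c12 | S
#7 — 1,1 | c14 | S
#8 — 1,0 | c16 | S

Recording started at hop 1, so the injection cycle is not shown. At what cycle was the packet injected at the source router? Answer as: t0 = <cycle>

cyc[1] = 2 and cyc[k] = t0 + k·L for every k.
Subtract one hop: t0 = 2 − 2 = 0.

t0 = 0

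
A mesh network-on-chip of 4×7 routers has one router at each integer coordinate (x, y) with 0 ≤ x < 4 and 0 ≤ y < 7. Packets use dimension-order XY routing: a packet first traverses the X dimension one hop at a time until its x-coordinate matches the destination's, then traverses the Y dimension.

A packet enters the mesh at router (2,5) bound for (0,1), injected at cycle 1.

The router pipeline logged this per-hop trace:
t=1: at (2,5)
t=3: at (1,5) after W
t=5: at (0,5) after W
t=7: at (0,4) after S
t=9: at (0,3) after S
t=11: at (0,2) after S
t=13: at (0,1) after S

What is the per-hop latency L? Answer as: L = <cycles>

L = 2

cyc[1] − cyc[0] = 3 − 1 = 2.
That increment is L by definition: L = 2.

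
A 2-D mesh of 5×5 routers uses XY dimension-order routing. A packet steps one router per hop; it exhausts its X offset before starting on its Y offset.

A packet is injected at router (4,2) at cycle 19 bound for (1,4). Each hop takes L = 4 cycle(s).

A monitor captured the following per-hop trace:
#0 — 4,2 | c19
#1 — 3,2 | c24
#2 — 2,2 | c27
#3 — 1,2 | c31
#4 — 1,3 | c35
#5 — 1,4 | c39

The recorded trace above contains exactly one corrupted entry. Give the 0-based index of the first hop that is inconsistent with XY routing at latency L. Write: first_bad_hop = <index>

first_bad_hop = 1

  1: Δx=-1 Δy=+0 Δt=5 [BAD: Δcyc=5≠L]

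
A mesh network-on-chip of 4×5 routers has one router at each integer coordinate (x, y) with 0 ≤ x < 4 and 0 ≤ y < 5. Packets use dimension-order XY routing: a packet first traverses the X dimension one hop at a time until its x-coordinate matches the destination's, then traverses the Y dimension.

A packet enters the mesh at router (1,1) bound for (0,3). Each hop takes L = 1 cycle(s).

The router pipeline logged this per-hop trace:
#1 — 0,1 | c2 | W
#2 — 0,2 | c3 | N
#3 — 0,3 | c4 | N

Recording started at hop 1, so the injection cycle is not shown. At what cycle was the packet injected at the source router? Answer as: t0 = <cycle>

The first recorded entry is hop 1 at cycle 2.
t0 = cyc[1] − L = 2 − 1 = 1.

t0 = 1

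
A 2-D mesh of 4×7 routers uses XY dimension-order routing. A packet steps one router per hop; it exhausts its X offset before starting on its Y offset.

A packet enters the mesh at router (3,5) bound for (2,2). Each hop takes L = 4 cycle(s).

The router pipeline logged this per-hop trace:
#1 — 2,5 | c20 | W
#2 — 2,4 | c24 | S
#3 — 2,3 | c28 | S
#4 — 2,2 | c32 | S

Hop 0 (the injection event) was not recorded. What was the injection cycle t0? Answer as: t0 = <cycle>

The first recorded entry is hop 1 at cycle 20.
t0 = cyc[1] − L = 20 − 4 = 16.

t0 = 16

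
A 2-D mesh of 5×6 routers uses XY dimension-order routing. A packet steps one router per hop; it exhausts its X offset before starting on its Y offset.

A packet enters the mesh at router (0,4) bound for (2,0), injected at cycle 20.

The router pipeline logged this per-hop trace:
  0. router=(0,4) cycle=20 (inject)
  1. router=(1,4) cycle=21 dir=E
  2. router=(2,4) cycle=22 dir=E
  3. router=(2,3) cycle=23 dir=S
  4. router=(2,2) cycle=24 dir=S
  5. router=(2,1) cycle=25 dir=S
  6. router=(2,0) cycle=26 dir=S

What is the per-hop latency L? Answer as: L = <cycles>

L = 1

Δcyc across hop 0→1: 21 − 20 = 1.
That increment is L by definition: L = 1.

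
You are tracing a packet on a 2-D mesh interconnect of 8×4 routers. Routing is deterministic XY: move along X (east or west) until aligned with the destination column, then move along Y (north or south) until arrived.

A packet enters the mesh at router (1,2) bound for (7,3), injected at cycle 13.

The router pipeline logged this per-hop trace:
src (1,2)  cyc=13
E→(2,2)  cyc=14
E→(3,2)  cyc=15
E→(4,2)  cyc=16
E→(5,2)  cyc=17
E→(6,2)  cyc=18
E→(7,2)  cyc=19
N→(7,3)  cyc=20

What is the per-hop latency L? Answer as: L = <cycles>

From hop 0 (13) to hop 1 (14): +1 cycles.
Each hop adds L, hence L = 1.

L = 1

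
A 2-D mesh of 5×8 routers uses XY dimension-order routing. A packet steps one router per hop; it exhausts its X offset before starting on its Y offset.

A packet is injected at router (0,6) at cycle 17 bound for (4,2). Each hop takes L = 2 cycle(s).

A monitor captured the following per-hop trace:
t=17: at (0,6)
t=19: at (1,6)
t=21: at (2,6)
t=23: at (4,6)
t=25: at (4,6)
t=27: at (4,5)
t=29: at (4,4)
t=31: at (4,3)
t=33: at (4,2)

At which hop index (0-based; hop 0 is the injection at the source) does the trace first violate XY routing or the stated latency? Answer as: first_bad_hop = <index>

first_bad_hop = 3

  1: Δx=+1 Δy=+0 Δt=2 [ok]
  2: Δx=+1 Δy=+0 Δt=2 [ok]
  3: Δx=+2 Δy=+0 Δt=2 [BAD: non-unit step]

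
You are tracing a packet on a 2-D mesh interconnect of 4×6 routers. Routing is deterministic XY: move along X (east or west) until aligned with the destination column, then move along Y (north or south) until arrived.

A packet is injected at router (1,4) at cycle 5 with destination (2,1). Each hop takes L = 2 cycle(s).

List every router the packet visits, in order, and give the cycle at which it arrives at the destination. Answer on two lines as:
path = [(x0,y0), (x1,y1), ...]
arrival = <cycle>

hop 0: (1,4) @ cyc 5
hop 1: (2,4) @ cyc 7  [E]
hop 2: (2,3) @ cyc 9  [S]
hop 3: (2,2) @ cyc 11  [S]
hop 4: (2,1) @ cyc 13  [S]

path = [(1,4), (2,4), (2,3), (2,2), (2,1)]
arrival = 13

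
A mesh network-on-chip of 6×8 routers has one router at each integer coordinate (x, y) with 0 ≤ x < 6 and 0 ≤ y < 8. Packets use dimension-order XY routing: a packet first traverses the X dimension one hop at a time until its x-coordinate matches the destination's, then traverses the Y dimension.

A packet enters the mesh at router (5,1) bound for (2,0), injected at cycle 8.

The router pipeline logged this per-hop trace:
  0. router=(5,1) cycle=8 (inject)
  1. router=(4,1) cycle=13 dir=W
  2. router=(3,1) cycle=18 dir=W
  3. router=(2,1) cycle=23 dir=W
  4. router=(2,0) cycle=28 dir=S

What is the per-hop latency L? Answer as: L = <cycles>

From hop 0 (8) to hop 1 (13): +5 cycles.
That increment is L by definition: L = 5.

L = 5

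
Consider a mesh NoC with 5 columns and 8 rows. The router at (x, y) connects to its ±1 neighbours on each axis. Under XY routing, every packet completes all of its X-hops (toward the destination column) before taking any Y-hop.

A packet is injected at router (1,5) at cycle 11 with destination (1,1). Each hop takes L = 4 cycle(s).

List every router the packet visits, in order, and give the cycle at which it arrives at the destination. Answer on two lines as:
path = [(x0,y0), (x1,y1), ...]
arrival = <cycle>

path = [(1,5), (1,4), (1,3), (1,2), (1,1)]
arrival = 27

#0 — 1,5 | c11
#1 — 1,4 | c15 | S
#2 — 1,3 | c19 | S
#3 — 1,2 | c23 | S
#4 — 1,1 | c27 | S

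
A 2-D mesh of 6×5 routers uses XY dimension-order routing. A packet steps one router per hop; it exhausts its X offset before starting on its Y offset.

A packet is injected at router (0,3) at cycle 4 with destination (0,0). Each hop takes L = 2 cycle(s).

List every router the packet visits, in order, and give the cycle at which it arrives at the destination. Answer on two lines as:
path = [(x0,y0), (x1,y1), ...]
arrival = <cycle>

hop 0: (0,3) @ cyc 4
hop 1: (0,2) @ cyc 6  [S]
hop 2: (0,1) @ cyc 8  [S]
hop 3: (0,0) @ cyc 10  [S]

path = [(0,3), (0,2), (0,1), (0,0)]
arrival = 10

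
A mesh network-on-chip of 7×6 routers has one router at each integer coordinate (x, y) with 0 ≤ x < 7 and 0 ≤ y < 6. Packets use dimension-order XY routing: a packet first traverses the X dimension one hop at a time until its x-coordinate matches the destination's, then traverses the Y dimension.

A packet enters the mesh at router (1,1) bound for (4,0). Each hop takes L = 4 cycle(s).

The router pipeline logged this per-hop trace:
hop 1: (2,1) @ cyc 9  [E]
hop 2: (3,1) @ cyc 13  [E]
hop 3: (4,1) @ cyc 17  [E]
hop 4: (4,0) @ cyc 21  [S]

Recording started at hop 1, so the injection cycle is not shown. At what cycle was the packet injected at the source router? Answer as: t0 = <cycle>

t0 = 5

cyc[1] = 9 and cyc[k] = t0 + k·L for every k.
Therefore t0 = 9 − L = 5.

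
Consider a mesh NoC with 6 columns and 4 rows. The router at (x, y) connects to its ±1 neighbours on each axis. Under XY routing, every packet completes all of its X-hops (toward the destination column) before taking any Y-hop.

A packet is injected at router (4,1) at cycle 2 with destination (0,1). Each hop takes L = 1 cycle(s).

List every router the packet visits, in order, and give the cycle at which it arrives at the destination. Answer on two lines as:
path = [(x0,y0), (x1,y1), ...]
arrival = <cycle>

path = [(4,1), (3,1), (2,1), (1,1), (0,1)]
arrival = 6

  0. router=(4,1) cycle=2 (inject)
  1. router=(3,1) cycle=3 dir=W
  2. router=(2,1) cycle=4 dir=W
  3. router=(1,1) cycle=5 dir=W
  4. router=(0,1) cycle=6 dir=W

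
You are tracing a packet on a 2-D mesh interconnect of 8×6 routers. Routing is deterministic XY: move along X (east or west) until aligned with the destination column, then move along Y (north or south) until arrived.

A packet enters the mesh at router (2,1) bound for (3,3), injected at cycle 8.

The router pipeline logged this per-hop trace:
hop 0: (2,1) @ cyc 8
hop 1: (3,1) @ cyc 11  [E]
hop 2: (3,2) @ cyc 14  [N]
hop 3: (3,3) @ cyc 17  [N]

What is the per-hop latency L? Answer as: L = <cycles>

L = 3

cyc[1] − cyc[0] = 11 − 8 = 3.
Each hop adds L, hence L = 3.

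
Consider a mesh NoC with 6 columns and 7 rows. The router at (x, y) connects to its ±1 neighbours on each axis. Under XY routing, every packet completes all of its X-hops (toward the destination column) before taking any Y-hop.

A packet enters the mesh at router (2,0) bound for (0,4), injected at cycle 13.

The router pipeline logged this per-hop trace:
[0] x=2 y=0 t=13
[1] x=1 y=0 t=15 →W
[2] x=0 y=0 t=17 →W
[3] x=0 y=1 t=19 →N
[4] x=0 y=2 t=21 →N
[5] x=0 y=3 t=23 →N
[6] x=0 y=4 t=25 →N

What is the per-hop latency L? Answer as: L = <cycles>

Between hops 0 and 1 the cycle counter advances 15 − 13 = 2.
That increment is L by definition: L = 2.

L = 2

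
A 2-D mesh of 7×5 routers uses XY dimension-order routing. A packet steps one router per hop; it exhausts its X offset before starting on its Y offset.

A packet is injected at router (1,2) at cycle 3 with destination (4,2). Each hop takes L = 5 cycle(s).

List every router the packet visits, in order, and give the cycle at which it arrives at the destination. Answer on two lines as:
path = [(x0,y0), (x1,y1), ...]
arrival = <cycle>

src (1,2)  cyc=3
E→(2,2)  cyc=8
E→(3,2)  cyc=13
E→(4,2)  cyc=18

path = [(1,2), (2,2), (3,2), (4,2)]
arrival = 18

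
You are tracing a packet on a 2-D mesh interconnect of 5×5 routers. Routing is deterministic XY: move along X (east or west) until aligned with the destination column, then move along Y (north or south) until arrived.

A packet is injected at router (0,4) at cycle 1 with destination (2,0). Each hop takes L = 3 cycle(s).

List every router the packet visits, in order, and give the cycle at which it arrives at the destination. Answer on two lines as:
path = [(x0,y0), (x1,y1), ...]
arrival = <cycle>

  0. router=(0,4) cycle=1 (inject)
  1. router=(1,4) cycle=4 dir=E
  2. router=(2,4) cycle=7 dir=E
  3. router=(2,3) cycle=10 dir=S
  4. router=(2,2) cycle=13 dir=S
  5. router=(2,1) cycle=16 dir=S
  6. router=(2,0) cycle=19 dir=S

path = [(0,4), (1,4), (2,4), (2,3), (2,2), (2,1), (2,0)]
arrival = 19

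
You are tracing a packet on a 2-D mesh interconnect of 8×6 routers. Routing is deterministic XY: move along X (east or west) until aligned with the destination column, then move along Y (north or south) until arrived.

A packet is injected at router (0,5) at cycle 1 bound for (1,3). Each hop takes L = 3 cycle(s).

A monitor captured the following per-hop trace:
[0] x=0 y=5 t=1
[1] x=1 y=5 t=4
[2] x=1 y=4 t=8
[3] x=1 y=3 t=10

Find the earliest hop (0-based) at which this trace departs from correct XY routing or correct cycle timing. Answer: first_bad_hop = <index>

check 1→ d=(1,0) cyc+3: ok
check 2→ d=(0,-1) cyc+4: BAD: Δcyc=4≠L

first_bad_hop = 2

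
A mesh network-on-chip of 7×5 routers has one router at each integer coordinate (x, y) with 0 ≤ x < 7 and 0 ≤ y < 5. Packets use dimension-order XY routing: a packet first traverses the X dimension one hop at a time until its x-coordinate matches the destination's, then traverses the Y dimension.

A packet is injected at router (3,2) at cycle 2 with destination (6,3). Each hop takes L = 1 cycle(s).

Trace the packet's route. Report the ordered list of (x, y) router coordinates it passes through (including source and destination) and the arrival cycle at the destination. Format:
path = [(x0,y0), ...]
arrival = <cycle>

  0. router=(3,2) cycle=2 (inject)
  1. router=(4,2) cycle=3 dir=E
  2. router=(5,2) cycle=4 dir=E
  3. router=(6,2) cycle=5 dir=E
  4. router=(6,3) cycle=6 dir=N

path = [(3,2), (4,2), (5,2), (6,2), (6,3)]
arrival = 6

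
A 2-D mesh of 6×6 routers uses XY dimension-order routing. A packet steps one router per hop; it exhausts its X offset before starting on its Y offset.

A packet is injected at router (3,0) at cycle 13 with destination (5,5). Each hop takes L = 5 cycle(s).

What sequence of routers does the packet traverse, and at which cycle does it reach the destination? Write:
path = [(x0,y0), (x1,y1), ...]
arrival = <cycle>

path = [(3,0), (4,0), (5,0), (5,1), (5,2), (5,3), (5,4), (5,5)]
arrival = 48

[0] x=3 y=0 t=13
[1] x=4 y=0 t=18 →E
[2] x=5 y=0 t=23 →E
[3] x=5 y=1 t=28 →N
[4] x=5 y=2 t=33 →N
[5] x=5 y=3 t=38 →N
[6] x=5 y=4 t=43 →N
[7] x=5 y=5 t=48 →N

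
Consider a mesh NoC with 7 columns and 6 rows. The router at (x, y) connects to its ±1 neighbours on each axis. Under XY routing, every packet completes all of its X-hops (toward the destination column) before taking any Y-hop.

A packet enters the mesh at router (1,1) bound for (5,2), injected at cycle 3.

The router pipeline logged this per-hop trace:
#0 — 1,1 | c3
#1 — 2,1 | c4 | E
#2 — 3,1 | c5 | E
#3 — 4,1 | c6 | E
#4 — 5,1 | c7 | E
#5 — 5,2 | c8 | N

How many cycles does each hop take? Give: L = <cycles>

Between hops 0 and 1 the cycle counter advances 4 − 3 = 1.
One hop costs L cycles, so L = 1.

L = 1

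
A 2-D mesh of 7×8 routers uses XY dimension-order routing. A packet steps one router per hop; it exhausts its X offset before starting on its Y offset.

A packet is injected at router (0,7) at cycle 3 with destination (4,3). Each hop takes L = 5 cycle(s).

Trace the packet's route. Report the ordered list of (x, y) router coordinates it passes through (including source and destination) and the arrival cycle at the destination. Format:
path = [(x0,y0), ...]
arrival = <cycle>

  0. router=(0,7) cycle=3 (inject)
  1. router=(1,7) cycle=8 dir=E
  2. router=(2,7) cycle=13 dir=E
  3. router=(3,7) cycle=18 dir=E
  4. router=(4,7) cycle=23 dir=E
  5. router=(4,6) cycle=28 dir=S
  6. router=(4,5) cycle=33 dir=S
  7. router=(4,4) cycle=38 dir=S
  8. router=(4,3) cycle=43 dir=S

path = [(0,7), (1,7), (2,7), (3,7), (4,7), (4,6), (4,5), (4,4), (4,3)]
arrival = 43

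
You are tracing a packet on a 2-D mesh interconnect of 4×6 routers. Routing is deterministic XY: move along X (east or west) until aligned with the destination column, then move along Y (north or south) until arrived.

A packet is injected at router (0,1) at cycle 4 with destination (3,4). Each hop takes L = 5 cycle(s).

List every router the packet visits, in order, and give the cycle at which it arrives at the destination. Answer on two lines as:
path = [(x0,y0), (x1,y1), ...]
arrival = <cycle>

hop 0: (0,1) @ cyc 4
hop 1: (1,1) @ cyc 9  [E]
hop 2: (2,1) @ cyc 14  [E]
hop 3: (3,1) @ cyc 19  [E]
hop 4: (3,2) @ cyc 24  [N]
hop 5: (3,3) @ cyc 29  [N]
hop 6: (3,4) @ cyc 34  [N]

path = [(0,1), (1,1), (2,1), (3,1), (3,2), (3,3), (3,4)]
arrival = 34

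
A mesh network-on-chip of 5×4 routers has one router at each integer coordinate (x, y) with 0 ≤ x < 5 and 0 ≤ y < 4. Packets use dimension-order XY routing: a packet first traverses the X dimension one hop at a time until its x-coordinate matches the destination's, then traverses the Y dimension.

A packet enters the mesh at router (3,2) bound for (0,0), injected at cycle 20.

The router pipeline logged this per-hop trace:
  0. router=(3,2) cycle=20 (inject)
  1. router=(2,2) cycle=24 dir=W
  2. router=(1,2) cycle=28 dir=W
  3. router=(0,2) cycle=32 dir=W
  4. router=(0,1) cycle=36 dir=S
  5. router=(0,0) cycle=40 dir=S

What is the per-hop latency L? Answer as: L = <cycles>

cyc[1] − cyc[0] = 24 − 20 = 4.
That increment is L by definition: L = 4.

L = 4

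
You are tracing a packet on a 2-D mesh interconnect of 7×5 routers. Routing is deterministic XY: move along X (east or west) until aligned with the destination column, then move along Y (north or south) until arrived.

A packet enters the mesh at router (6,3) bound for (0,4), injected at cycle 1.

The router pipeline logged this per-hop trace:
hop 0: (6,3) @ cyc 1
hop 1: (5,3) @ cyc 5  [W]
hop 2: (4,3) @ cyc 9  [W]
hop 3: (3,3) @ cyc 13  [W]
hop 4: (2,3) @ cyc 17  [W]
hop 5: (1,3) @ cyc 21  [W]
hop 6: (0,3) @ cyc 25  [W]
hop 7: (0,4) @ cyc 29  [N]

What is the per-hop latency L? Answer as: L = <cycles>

Between hops 0 and 1 the cycle counter advances 5 − 1 = 4.
That increment is L by definition: L = 4.

L = 4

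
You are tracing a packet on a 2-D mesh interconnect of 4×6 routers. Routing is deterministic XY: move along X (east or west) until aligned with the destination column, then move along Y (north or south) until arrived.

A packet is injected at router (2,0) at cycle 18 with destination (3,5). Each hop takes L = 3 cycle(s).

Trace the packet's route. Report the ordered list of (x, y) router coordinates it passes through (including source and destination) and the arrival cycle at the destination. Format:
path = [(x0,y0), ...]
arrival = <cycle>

[0] x=2 y=0 t=18
[1] x=3 y=0 t=21 →E
[2] x=3 y=1 t=24 →N
[3] x=3 y=2 t=27 →N
[4] x=3 y=3 t=30 →N
[5] x=3 y=4 t=33 →N
[6] x=3 y=5 t=36 →N

path = [(2,0), (3,0), (3,1), (3,2), (3,3), (3,4), (3,5)]
arrival = 36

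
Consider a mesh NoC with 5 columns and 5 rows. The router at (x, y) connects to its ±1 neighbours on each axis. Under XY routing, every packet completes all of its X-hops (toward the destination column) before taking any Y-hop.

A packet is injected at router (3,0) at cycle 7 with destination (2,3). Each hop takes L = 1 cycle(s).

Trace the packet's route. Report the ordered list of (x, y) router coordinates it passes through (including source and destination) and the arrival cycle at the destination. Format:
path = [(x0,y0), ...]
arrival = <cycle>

t=7: at (3,0)
t=8: at (2,0) after W
t=9: at (2,1) after N
t=10: at (2,2) after N
t=11: at (2,3) after N

path = [(3,0), (2,0), (2,1), (2,2), (2,3)]
arrival = 11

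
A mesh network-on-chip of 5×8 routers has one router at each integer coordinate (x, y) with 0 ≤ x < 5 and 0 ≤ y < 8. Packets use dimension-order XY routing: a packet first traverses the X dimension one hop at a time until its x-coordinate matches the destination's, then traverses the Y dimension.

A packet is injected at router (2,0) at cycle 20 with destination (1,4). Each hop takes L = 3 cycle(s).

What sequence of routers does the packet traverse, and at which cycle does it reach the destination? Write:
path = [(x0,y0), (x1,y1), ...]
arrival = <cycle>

hop 0: (2,0) @ cyc 20
hop 1: (1,0) @ cyc 23  [W]
hop 2: (1,1) @ cyc 26  [N]
hop 3: (1,2) @ cyc 29  [N]
hop 4: (1,3) @ cyc 32  [N]
hop 5: (1,4) @ cyc 35  [N]

path = [(2,0), (1,0), (1,1), (1,2), (1,3), (1,4)]
arrival = 35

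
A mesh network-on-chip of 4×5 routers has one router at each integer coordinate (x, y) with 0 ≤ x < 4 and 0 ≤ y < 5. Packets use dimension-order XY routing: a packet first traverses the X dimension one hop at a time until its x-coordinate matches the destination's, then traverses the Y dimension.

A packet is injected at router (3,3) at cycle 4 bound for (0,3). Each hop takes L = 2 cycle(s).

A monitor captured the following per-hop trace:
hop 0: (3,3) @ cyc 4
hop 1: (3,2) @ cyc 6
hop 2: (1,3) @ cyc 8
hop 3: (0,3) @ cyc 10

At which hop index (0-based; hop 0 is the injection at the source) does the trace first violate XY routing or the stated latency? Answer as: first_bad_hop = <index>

[1] (+0,-1) / 2c ⇒ BAD: Y-move but x=3≠0

first_bad_hop = 1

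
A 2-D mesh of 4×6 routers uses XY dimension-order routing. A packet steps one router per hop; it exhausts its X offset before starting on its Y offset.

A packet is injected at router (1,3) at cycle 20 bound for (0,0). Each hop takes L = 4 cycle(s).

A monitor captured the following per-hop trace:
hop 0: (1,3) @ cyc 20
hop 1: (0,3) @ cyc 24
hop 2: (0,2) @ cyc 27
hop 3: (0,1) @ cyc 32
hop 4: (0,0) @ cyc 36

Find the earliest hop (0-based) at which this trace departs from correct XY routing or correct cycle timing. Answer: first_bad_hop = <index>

first_bad_hop = 2

check 1→ d=(-1,0) cyc+4: ok
check 2→ d=(0,-1) cyc+3: BAD: Δcyc=3≠L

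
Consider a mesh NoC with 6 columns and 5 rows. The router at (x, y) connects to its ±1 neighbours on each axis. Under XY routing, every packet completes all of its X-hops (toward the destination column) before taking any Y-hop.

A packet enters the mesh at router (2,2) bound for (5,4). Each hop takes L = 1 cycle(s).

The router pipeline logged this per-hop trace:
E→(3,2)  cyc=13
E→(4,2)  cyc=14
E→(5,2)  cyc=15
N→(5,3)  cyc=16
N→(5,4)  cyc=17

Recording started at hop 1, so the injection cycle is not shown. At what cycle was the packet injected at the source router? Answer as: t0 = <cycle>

cyc[1] = 13 and cyc[k] = t0 + k·L for every k.
Subtract one hop: t0 = 13 − 1 = 12.

t0 = 12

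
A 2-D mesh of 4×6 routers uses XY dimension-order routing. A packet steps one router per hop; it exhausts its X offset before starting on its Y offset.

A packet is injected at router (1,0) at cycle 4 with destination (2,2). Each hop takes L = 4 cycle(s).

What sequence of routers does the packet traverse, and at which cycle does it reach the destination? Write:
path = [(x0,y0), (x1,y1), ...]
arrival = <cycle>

[0] x=1 y=0 t=4
[1] x=2 y=0 t=8 →E
[2] x=2 y=1 t=12 →N
[3] x=2 y=2 t=16 →N

path = [(1,0), (2,0), (2,1), (2,2)]
arrival = 16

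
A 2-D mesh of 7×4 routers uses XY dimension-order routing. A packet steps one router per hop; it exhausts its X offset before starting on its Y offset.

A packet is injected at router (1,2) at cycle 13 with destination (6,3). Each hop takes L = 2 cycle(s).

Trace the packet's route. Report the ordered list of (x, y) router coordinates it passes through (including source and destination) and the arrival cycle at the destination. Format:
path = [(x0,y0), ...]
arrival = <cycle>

  0. router=(1,2) cycle=13 (inject)
  1. router=(2,2) cycle=15 dir=E
  2. router=(3,2) cycle=17 dir=E
  3. router=(4,2) cycle=19 dir=E
  4. router=(5,2) cycle=21 dir=E
  5. router=(6,2) cycle=23 dir=E
  6. router=(6,3) cycle=25 dir=N

path = [(1,2), (2,2), (3,2), (4,2), (5,2), (6,2), (6,3)]
arrival = 25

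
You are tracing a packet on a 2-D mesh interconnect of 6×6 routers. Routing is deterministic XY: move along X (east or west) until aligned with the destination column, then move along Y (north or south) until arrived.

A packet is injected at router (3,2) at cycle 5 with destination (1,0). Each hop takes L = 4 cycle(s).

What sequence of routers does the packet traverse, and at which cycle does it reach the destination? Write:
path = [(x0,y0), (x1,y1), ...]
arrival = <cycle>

[0] x=3 y=2 t=5
[1] x=2 y=2 t=9 →W
[2] x=1 y=2 t=13 →W
[3] x=1 y=1 t=17 →S
[4] x=1 y=0 t=21 →S

path = [(3,2), (2,2), (1,2), (1,1), (1,0)]
arrival = 21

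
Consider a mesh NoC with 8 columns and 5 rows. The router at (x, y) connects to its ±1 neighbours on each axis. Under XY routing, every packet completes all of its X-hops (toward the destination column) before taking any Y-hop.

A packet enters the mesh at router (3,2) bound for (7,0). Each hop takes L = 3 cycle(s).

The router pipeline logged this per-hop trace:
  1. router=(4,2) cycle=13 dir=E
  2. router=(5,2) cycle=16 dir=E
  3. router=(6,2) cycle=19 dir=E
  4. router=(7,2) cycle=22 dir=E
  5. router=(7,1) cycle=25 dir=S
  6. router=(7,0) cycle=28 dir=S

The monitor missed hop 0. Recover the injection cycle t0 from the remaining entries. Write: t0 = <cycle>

t0 = 10

cyc[1] = 13 and cyc[k] = t0 + k·L for every k.
t0 = cyc[1] − L = 13 − 3 = 10.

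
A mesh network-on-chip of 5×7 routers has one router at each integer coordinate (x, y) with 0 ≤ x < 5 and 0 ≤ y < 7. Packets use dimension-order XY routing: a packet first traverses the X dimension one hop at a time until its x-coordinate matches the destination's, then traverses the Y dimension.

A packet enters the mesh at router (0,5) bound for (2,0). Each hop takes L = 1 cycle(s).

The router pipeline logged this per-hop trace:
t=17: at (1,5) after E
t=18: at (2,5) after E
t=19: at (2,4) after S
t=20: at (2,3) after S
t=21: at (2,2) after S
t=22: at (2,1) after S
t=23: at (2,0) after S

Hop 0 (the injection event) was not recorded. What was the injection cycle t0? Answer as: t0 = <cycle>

Hop 1 reached at cycle 17; hop k is at t0 + k·L.
So t0 = 17 − 1·1 = 16.

t0 = 16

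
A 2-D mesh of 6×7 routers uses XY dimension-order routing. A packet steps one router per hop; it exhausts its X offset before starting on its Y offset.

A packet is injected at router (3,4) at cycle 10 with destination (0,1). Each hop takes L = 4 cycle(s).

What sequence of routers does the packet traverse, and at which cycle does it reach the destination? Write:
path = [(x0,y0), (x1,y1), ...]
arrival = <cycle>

path = [(3,4), (2,4), (1,4), (0,4), (0,3), (0,2), (0,1)]
arrival = 34

[0] x=3 y=4 t=10
[1] x=2 y=4 t=14 →W
[2] x=1 y=4 t=18 →W
[3] x=0 y=4 t=22 →W
[4] x=0 y=3 t=26 →S
[5] x=0 y=2 t=30 →S
[6] x=0 y=1 t=34 →S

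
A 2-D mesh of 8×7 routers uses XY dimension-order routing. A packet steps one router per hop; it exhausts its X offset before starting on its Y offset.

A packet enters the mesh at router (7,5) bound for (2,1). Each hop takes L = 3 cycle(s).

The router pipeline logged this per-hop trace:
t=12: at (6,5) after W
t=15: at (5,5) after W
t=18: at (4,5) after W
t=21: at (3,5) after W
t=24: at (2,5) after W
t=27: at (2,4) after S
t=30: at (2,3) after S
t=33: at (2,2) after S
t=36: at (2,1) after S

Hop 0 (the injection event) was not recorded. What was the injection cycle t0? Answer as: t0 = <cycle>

t0 = 9

Hop 1 reached at cycle 12; hop k is at t0 + k·L.
So t0 = 12 − 1·3 = 9.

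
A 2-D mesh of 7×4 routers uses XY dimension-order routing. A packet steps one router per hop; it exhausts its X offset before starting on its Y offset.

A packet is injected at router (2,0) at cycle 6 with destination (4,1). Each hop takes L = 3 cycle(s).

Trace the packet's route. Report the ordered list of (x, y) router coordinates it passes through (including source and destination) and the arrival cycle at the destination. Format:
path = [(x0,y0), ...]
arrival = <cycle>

path = [(2,0), (3,0), (4,0), (4,1)]
arrival = 15

[0] x=2 y=0 t=6
[1] x=3 y=0 t=9 →E
[2] x=4 y=0 t=12 →E
[3] x=4 y=1 t=15 →N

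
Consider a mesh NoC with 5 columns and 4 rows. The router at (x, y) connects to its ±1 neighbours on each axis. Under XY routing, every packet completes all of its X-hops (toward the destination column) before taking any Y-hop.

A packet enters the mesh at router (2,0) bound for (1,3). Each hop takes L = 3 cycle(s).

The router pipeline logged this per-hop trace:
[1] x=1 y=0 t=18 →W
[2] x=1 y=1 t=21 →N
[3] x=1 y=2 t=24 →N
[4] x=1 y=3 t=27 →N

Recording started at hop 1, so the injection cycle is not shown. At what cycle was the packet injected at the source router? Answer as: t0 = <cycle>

t0 = 15

Hop 1 reached at cycle 18; hop k is at t0 + k·L.
t0 = cyc[1] − L = 18 − 3 = 15.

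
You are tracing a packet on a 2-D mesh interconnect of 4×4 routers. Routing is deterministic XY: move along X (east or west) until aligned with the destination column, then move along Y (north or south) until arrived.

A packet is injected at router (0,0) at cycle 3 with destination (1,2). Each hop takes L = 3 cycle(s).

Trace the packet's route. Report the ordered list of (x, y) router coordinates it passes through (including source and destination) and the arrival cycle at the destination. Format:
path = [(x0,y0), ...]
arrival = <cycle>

path = [(0,0), (1,0), (1,1), (1,2)]
arrival = 12

hop 0: (0,0) @ cyc 3
hop 1: (1,0) @ cyc 6  [E]
hop 2: (1,1) @ cyc 9  [N]
hop 3: (1,2) @ cyc 12  [N]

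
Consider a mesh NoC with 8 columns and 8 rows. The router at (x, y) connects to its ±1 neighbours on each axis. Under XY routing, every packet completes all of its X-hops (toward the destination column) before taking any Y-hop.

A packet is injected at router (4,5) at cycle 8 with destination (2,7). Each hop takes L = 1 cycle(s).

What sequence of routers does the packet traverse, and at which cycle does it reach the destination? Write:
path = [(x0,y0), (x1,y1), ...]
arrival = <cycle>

path = [(4,5), (3,5), (2,5), (2,6), (2,7)]
arrival = 12

hop 0: (4,5) @ cyc 8
hop 1: (3,5) @ cyc 9  [W]
hop 2: (2,5) @ cyc 10  [W]
hop 3: (2,6) @ cyc 11  [N]
hop 4: (2,7) @ cyc 12  [N]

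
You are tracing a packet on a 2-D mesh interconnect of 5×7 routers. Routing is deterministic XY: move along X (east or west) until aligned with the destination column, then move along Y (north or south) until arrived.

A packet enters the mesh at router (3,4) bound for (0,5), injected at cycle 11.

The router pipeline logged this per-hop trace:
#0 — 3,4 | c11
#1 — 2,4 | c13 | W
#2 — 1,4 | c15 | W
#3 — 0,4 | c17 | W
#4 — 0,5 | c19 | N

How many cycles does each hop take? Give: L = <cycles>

L = 2

Between hops 0 and 1 the cycle counter advances 13 − 11 = 2.
One hop costs L cycles, so L = 2.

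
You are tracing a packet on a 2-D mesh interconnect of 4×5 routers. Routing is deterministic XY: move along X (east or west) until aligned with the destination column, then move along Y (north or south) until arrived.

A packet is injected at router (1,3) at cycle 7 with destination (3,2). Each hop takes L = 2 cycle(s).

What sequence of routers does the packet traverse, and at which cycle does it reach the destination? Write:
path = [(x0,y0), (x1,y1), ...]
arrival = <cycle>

#0 — 1,3 | c7
#1 — 2,3 | c9 | E
#2 — 3,3 | c11 | E
#3 — 3,2 | c13 | S

path = [(1,3), (2,3), (3,3), (3,2)]
arrival = 13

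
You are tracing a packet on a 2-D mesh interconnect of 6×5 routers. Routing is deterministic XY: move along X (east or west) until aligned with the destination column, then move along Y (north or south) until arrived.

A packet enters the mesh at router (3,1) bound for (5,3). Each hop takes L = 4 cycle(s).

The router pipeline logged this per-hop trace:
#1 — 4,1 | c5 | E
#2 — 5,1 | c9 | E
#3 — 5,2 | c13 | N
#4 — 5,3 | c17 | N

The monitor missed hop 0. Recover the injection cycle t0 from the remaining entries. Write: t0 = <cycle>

cyc[1] = 5 and cyc[k] = t0 + k·L for every k.
So t0 = 5 − 1·4 = 1.

t0 = 1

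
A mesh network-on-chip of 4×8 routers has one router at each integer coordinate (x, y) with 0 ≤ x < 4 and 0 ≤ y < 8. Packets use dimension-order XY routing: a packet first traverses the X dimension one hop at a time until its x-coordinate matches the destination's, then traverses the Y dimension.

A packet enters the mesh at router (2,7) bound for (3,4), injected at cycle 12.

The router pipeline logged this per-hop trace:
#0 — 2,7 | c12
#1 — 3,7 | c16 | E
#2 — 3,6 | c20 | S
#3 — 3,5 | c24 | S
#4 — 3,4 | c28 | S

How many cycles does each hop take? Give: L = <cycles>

cyc[1] − cyc[0] = 16 − 12 = 4.
That increment is L by definition: L = 4.

L = 4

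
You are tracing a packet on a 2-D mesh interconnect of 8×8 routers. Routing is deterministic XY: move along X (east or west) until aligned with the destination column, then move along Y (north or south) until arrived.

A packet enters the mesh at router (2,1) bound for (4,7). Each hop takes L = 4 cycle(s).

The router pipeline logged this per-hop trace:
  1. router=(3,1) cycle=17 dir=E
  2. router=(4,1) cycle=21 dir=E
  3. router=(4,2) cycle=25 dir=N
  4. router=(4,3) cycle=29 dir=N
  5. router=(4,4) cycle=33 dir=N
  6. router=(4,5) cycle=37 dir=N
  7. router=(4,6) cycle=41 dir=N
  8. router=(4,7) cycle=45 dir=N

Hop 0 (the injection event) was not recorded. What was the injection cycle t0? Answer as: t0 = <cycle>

t0 = 13

The first recorded entry is hop 1 at cycle 17.
Subtract one hop: t0 = 17 − 4 = 13.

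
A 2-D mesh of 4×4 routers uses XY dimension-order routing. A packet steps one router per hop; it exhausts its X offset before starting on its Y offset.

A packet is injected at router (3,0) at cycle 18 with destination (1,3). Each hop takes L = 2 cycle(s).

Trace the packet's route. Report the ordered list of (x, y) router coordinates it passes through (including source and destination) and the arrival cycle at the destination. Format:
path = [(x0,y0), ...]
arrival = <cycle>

path = [(3,0), (2,0), (1,0), (1,1), (1,2), (1,3)]
arrival = 28

src (3,0)  cyc=18
W→(2,0)  cyc=20
W→(1,0)  cyc=22
N→(1,1)  cyc=24
N→(1,2)  cyc=26
N→(1,3)  cyc=28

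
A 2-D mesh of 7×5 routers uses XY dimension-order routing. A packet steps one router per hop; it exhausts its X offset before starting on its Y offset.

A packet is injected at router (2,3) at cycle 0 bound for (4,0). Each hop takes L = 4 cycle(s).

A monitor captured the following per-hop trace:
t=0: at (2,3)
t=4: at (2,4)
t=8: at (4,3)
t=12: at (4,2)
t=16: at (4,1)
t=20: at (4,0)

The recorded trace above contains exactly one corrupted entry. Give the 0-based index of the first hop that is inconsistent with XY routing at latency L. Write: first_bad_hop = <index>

first_bad_hop = 1

  1: Δx=+0 Δy=+1 Δt=4 [BAD: Y-move but x=2≠4]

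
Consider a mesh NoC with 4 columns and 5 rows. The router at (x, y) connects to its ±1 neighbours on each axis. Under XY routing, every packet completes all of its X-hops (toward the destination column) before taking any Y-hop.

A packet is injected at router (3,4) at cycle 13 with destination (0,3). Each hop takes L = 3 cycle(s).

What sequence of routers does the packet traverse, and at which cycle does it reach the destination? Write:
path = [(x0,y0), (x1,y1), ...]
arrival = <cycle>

path = [(3,4), (2,4), (1,4), (0,4), (0,3)]
arrival = 25

#0 — 3,4 | c13
#1 — 2,4 | c16 | W
#2 — 1,4 | c19 | W
#3 — 0,4 | c22 | W
#4 — 0,3 | c25 | S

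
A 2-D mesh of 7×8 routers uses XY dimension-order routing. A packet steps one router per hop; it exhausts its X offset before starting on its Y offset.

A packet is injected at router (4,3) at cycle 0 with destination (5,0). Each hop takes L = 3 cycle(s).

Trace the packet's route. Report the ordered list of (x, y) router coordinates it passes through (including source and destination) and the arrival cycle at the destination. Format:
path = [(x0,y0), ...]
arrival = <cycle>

path = [(4,3), (5,3), (5,2), (5,1), (5,0)]
arrival = 12

#0 — 4,3 | c0
#1 — 5,3 | c3 | E
#2 — 5,2 | c6 | S
#3 — 5,1 | c9 | S
#4 — 5,0 | c12 | S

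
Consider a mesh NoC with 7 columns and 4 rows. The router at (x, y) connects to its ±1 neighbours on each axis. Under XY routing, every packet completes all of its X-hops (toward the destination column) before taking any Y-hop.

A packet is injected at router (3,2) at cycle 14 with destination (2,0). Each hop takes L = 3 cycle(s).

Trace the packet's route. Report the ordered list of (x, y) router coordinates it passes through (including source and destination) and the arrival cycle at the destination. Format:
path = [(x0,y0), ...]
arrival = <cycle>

path = [(3,2), (2,2), (2,1), (2,0)]
arrival = 23

t=14: at (3,2)
t=17: at (2,2) after W
t=20: at (2,1) after S
t=23: at (2,0) after S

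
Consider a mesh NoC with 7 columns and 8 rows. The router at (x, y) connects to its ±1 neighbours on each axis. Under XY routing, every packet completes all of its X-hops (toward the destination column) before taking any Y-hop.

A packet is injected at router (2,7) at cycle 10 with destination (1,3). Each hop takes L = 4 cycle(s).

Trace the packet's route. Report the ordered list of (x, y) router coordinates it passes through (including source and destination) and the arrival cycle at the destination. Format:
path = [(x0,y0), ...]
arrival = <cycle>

path = [(2,7), (1,7), (1,6), (1,5), (1,4), (1,3)]
arrival = 30

src (2,7)  cyc=10
W→(1,7)  cyc=14
S→(1,6)  cyc=18
S→(1,5)  cyc=22
S→(1,4)  cyc=26
S→(1,3)  cyc=30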